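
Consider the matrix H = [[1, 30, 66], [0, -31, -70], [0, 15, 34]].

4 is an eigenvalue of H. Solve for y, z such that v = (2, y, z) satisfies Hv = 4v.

We need (H - 4I)v = 0.
H - 4I = [[-3, 30, 66], [0, -35, -70], [0, 15, 30]].
Row 1: (-3)·2 + (30)·y + (66)·z = 0
Row 2: (0)·2 + (-35)·y + (-70)·z = 0
Row 3: (0)·2 + (15)·y + (30)·z = 0
Solving gives y = -2, z = 1.
Check: H·(2, -2, 1) = (8, -8, 4) = 4·(2, -2, 1).

-2, 1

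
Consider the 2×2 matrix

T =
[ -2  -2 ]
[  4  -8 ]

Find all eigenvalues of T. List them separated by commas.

det(T - tI) = (-2 - t)(-8 - t) - (-2)·(4) = t^2 + 10t + 24.
This factors as (t + 6)·(t + 4) = 0.
Eigenvalues: -6, -4.

-6, -4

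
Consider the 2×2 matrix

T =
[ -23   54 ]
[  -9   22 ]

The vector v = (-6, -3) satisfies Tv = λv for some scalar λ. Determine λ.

Compute Tv: T·(-6, -3) = (-24, -12).
Since Tv = λv, compare component 1: -24 = λ·-6, so λ = 4.

4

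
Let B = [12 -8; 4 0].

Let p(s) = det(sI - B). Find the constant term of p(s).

32

p(s) = s^2 - 12s + 32.
The constant term is 32.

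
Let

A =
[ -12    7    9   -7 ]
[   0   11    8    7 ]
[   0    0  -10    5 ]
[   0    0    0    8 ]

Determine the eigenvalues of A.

-12, -10, 8, 11

A is upper triangular, so its eigenvalues are the diagonal entries.
Diagonal: -12, 11, -10, 8.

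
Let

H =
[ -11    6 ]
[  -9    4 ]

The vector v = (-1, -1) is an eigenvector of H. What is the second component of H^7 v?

78125

First find the eigenvalue: Hv = (5, 5) = -5·(-1, -1), so λ = -5.
Then H^7 v = λ^7·v = (-5)^7·(-1, -1) = -78125·(-1, -1) = (78125, 78125).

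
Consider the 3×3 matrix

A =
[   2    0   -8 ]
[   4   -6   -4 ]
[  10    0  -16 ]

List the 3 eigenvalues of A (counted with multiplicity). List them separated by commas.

-8, -6, -6

The characteristic polynomial is p(λ) = det(λI - A).
Cofactor expansion gives p(λ) = λ^3 + 20λ^2 + 132λ + 288.
Try λ = -6: p(-6) = 0, so -6 is a root.
Dividing by (λ + 6) leaves λ^2 + 14λ + 48.
The quadratic factors as (λ + 8)·(λ + 6).
Eigenvalues: -8, -6, -6.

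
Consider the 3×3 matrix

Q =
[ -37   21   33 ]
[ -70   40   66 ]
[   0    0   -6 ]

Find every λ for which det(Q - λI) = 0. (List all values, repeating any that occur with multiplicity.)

-6, -2, 5

Set up det(λI - Q) = 0.
Expanding along the first row, p(λ) = λ^3 + 3λ^2 - 28λ - 60.
Rational-root test: λ = -2 gives p(-2) = 0.
Factor out (λ + 2): p(λ) = (λ + 2)·(λ^2 + λ - 30).
The quadratic factors as (λ + 6)·(λ - 5).
Eigenvalues: -6, -2, 5.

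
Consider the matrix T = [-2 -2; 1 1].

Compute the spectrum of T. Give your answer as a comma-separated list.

det(T - lambda·I) = (-2 - lambda)(1 - lambda) - (-2)·(1) = lambda^2 + lambda.
This factors as (lambda + 1)·lambda = 0.
Eigenvalues: -1, 0.

-1, 0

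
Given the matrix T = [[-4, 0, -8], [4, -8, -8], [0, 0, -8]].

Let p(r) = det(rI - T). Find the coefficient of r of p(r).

p(r) = r^3 + 20r^2 + 128r + 256.
The coefficient of r is 128.

128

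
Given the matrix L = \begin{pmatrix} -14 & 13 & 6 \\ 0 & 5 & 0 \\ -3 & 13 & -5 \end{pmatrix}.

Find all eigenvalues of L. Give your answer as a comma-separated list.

-11, -8, 5

Set up det(lambda·I - L) = 0.
Expanding the 3×3 determinant: p(lambda) = lambda^3 + 14·lambda^2 - 7·lambda - 440.
Since p(5) = 0, lambda = 5 is a root.
Dividing by (lambda - 5) leaves lambda^2 + 19·lambda + 88.
The quadratic factors as (lambda + 11)·(lambda + 8).
Eigenvalues: -11, -8, 5.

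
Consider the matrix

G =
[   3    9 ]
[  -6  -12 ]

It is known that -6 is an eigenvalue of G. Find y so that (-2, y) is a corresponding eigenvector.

2

We need (G + 6I)v = 0.
G + 6I = [[9, 9], [-6, -6]].
Row 1: (9)·-2 + (9)·y = 0
Row 2: (-6)·-2 + (-6)·y = 0
Solving gives y = 2.
Check: G·(-2, 2) = (12, -12) = -6·(-2, 2).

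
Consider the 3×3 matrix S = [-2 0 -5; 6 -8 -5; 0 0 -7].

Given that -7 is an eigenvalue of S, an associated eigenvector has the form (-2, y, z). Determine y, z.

We need (S + 7I)v = 0.
S + 7I = [[5, 0, -5], [6, -1, -5], [0, 0, 0]].
Row 1: (5)·-2 + (0)·y + (-5)·z = 0
Row 2: (6)·-2 + (-1)·y + (-5)·z = 0
Row 3: (0)·-2 + (0)·y + (0)·z = 0
Solving gives y = -2, z = -2.
Check: S·(-2, -2, -2) = (14, 14, 14) = -7·(-2, -2, -2).

-2, -2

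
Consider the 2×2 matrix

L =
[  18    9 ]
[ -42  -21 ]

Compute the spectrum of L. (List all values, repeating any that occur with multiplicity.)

det(L - tI) = (18 - t)(-21 - t) - (9)·(-42) = t^2 + 3t.
This factors as (t + 3)·t = 0.
Eigenvalues: -3, 0.

-3, 0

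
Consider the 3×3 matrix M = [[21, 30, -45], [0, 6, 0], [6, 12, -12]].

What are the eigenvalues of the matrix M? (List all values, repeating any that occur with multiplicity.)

Set up det(sI - M) = 0.
Expanding the 3×3 determinant: p(s) = s^3 - 15s^2 + 72s - 108.
Try s = 3: p(3) = 0, so 3 is a root.
Factor out (s - 3): p(s) = (s - 3)·(s^2 - 12s + 36).
The quadratic factor is (s - 6)^2.
Eigenvalues: 3, 6, 6.

3, 6, 6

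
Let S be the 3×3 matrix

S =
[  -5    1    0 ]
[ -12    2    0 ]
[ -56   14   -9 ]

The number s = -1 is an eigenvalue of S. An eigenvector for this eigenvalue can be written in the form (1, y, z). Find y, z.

We need (S + 1I)v = 0.
S + 1I = [[-4, 1, 0], [-12, 3, 0], [-56, 14, -8]].
Row 1: (-4)·1 + (1)·y + (0)·z = 0
Row 2: (-12)·1 + (3)·y + (0)·z = 0
Row 3: (-56)·1 + (14)·y + (-8)·z = 0
Solving gives y = 4, z = 0.
Check: S·(1, 4, 0) = (-1, -4, 0) = -1·(1, 4, 0).

4, 0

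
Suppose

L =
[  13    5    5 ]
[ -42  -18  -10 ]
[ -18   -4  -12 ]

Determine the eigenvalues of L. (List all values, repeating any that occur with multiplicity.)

The characteristic polynomial is p(t) = det(tI - L).
Expanding along the first row, p(t) = t^3 + 17t^2 + 86t + 112.
Rational-root test: t = -2 gives p(-2) = 0.
Dividing by (t + 2) leaves t^2 + 15t + 56.
The quadratic factors as (t + 8)·(t + 7).
Eigenvalues: -8, -7, -2.

-8, -7, -2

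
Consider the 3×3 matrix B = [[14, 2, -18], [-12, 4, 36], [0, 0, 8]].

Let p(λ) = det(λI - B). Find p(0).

-640

p(0) = det(0·I − B) = det(−B) = (−1)^3·det(B).
det(B) = 640, so p(0) = -640.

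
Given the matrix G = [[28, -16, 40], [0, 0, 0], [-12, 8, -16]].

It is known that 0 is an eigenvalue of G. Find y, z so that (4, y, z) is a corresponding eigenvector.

2, -2

We need (G)v = 0.
G = [[28, -16, 40], [0, 0, 0], [-12, 8, -16]].
Row 1: (28)·4 + (-16)·y + (40)·z = 0
Row 2: (0)·4 + (0)·y + (0)·z = 0
Row 3: (-12)·4 + (8)·y + (-16)·z = 0
Solving gives y = 2, z = -2.
Check: G·(4, 2, -2) = (0, 0, 0) = 0·(4, 2, -2).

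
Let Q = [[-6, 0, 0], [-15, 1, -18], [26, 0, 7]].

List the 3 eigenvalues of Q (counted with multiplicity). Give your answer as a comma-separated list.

-6, 1, 7

The characteristic polynomial is p(t) = det(tI - Q).
Expanding the 3×3 determinant: p(t) = t^3 - 2t^2 - 41t + 42.
Rational-root test: t = 1 gives p(1) = 0.
Factor out (t - 1): p(t) = (t - 1)·(t^2 - t - 42).
The quadratic factors as (t + 6)·(t - 7).
Eigenvalues: -6, 1, 7.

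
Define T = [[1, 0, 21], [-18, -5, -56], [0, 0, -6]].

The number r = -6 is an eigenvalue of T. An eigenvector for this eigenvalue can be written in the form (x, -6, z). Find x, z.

We need (T + 6I)v = 0.
T + 6I = [[7, 0, 21], [-18, 1, -56], [0, 0, 0]].
Row 1: (7)·x + (0)·-6 + (21)·z = 0
Row 2: (-18)·x + (1)·-6 + (-56)·z = 0
Row 3: (0)·x + (0)·-6 + (0)·z = 0
Solving gives x = 9, z = -3.
Check: T·(9, -6, -3) = (-54, 36, 18) = -6·(9, -6, -3).

9, -3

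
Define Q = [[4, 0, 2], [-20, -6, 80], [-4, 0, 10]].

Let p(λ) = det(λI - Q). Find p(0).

p(0) = det(0·I − Q) = det(−Q) = (−1)^3·det(Q).
det(Q) = -288, so p(0) = 288.

288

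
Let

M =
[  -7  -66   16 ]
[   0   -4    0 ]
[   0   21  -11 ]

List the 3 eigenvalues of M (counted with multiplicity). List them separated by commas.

-11, -7, -4

Set up det(μI - M) = 0.
Expanding along the first row, p(μ) = μ^3 + 22μ^2 + 149μ + 308.
Rational-root test: μ = -11 gives p(-11) = 0.
Factor out (μ + 11): p(μ) = (μ + 11)·(μ^2 + 11μ + 28).
The quadratic factors as (μ + 7)·(μ + 4).
Eigenvalues: -11, -7, -4.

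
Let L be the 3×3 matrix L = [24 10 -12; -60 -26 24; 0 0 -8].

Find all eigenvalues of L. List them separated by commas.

-8, -6, 4

Set up det(lambda·I - L) = 0.
Expanding the 3×3 determinant: p(lambda) = lambda^3 + 10·lambda^2 - 8·lambda - 192.
Since p(4) = 0, lambda = 4 is a root.
Factor out (lambda - 4): p(lambda) = (lambda - 4)·(lambda^2 + 14·lambda + 48).
The quadratic factors as (lambda + 8)·(lambda + 6).
Eigenvalues: -8, -6, 4.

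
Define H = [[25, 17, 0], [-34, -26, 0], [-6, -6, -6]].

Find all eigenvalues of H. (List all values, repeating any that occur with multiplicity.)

-9, -6, 8

Compute the characteristic polynomial p(λ) = det(λI - H).
Cofactor expansion gives p(λ) = λ^3 + 7λ^2 - 66λ - 432.
Since p(8) = 0, λ = 8 is a root.
Factor out (λ - 8): p(λ) = (λ - 8)·(λ^2 + 15λ + 54).
The quadratic factors as (λ + 9)·(λ + 6).
Eigenvalues: -9, -6, 8.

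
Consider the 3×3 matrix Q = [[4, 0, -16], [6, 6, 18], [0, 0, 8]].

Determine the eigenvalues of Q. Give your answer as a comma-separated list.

Compute the characteristic polynomial p(λ) = det(λI - Q).
Cofactor expansion gives p(λ) = λ^3 - 18λ^2 + 104λ - 192.
Try λ = 6: p(6) = 0, so 6 is a root.
Dividing by (λ - 6) leaves λ^2 - 12λ + 32.
The quadratic factors as (λ - 4)·(λ - 8).
Eigenvalues: 4, 6, 8.

4, 6, 8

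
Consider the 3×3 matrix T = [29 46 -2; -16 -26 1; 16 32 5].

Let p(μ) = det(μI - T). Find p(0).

90

p(0) = det(0·I − T) = det(−T) = (−1)^3·det(T).
det(T) = -90, so p(0) = 90.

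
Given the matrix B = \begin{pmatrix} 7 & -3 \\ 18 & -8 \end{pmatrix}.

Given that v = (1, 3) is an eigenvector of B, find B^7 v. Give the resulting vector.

First find the eigenvalue: Bv = (-2, -6) = -2·(1, 3), so λ = -2.
Then B^7 v = λ^7·v = (-2)^7·(1, 3) = -128·(1, 3) = (-128, -384).

(-128, -384)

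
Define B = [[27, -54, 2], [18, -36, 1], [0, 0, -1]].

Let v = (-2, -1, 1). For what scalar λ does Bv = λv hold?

Compute Bv: B·(-2, -1, 1) = (2, 1, -1).
Since Bv = λv, compare component 1: 2 = λ·-2, so λ = -1.

-1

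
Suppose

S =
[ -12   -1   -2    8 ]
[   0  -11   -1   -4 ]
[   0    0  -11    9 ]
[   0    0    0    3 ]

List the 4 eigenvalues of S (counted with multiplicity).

-12, -11, -11, 3

S is upper triangular, so its eigenvalues are the diagonal entries.
Diagonal: -12, -11, -11, 3.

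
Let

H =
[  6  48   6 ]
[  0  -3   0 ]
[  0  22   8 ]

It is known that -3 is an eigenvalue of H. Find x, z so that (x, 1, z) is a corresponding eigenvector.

We need (H + 3I)v = 0.
H + 3I = [[9, 48, 6], [0, 0, 0], [0, 22, 11]].
Row 1: (9)·x + (48)·1 + (6)·z = 0
Row 2: (0)·x + (0)·1 + (0)·z = 0
Row 3: (0)·x + (22)·1 + (11)·z = 0
Solving gives x = -4, z = -2.
Check: H·(-4, 1, -2) = (12, -3, 6) = -3·(-4, 1, -2).

-4, -2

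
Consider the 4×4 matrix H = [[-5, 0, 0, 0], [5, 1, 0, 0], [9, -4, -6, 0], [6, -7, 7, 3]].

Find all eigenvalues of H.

H is lower triangular, so its eigenvalues are the diagonal entries.
Diagonal: -5, 1, -6, 3.

-6, -5, 1, 3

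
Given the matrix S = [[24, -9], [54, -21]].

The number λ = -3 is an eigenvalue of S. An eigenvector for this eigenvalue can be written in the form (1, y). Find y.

We need (S + 3I)v = 0.
S + 3I = [[27, -9], [54, -18]].
Row 1: (27)·1 + (-9)·y = 0
Row 2: (54)·1 + (-18)·y = 0
Solving gives y = 3.
Check: S·(1, 3) = (-3, -9) = -3·(1, 3).

3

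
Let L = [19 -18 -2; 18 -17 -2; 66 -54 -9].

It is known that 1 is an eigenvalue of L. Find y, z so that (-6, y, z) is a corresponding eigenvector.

-4, -18

We need (L - 1I)v = 0.
L - 1I = [[18, -18, -2], [18, -18, -2], [66, -54, -10]].
Row 1: (18)·-6 + (-18)·y + (-2)·z = 0
Row 2: (18)·-6 + (-18)·y + (-2)·z = 0
Row 3: (66)·-6 + (-54)·y + (-10)·z = 0
Solving gives y = -4, z = -18.
Check: L·(-6, -4, -18) = (-6, -4, -18) = 1·(-6, -4, -18).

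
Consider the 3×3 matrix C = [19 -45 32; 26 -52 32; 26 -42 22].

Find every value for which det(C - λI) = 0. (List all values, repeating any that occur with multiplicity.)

Set up det(rI - C) = 0.
Expanding along the first row, p(r) = r^3 + 11r^2 - 32r - 420.
Try r = -10: p(-10) = 0, so -10 is a root.
Dividing by (r + 10) leaves r^2 + r - 42.
The quadratic factors as (r + 7)·(r - 6).
Eigenvalues: -10, -7, 6.

-10, -7, 6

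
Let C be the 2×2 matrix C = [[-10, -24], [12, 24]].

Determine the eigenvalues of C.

6, 8

det(C - λI) = (-10 - λ)(24 - λ) - (-24)·(12) = λ^2 - 14λ + 48.
This factors as (λ - 6)·(λ - 8) = 0.
Eigenvalues: 6, 8.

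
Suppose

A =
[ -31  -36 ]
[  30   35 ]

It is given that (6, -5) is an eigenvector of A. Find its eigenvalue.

-1

Compute Av: A·(6, -5) = (-6, 5).
Since Av = λv, compare component 1: -6 = λ·6, so λ = -1.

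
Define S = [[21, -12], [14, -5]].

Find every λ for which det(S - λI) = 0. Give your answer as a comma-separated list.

7, 9

det(S - μI) = (21 - μ)(-5 - μ) - (-12)·(14) = μ^2 - 16μ + 63.
This factors as (μ - 7)·(μ - 9) = 0.
Eigenvalues: 7, 9.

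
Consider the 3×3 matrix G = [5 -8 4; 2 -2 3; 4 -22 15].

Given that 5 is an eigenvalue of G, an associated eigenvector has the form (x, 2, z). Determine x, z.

We need (G - 5I)v = 0.
G - 5I = [[0, -8, 4], [2, -7, 3], [4, -22, 10]].
Row 1: (0)·x + (-8)·2 + (4)·z = 0
Row 2: (2)·x + (-7)·2 + (3)·z = 0
Row 3: (4)·x + (-22)·2 + (10)·z = 0
Solving gives x = 1, z = 4.
Check: G·(1, 2, 4) = (5, 10, 20) = 5·(1, 2, 4).

1, 4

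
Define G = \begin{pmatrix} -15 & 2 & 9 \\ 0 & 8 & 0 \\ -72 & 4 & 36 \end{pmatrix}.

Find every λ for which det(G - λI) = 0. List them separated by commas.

8, 9, 12

The characteristic polynomial is p(λ) = det(λI - G).
Expanding along the first row, p(λ) = λ^3 - 29λ^2 + 276λ - 864.
Since p(12) = 0, λ = 12 is a root.
Dividing by (λ - 12) leaves λ^2 - 17λ + 72.
The quadratic factors as (λ - 8)·(λ - 9).
Eigenvalues: 8, 9, 12.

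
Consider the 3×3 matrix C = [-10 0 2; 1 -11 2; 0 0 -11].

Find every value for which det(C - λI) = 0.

The characteristic polynomial is p(μ) = det(μI - C).
Cofactor expansion gives p(μ) = μ^3 + 32μ^2 + 341μ + 1210.
Since p(-10) = 0, μ = -10 is a root.
Dividing by (μ + 10) leaves μ^2 + 22μ + 121.
The quadratic factor is (μ + 11)^2.
Eigenvalues: -11, -11, -10.

-11, -11, -10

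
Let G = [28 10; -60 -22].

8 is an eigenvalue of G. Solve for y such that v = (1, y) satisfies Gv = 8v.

We need (G - 8I)v = 0.
G - 8I = [[20, 10], [-60, -30]].
Row 1: (20)·1 + (10)·y = 0
Row 2: (-60)·1 + (-30)·y = 0
Solving gives y = -2.
Check: G·(1, -2) = (8, -16) = 8·(1, -2).

-2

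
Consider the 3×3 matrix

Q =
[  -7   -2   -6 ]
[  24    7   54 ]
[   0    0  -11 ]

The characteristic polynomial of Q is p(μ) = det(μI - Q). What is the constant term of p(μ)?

-11

p(μ) = μ^3 + 11μ^2 - μ - 11.
The constant term is -11.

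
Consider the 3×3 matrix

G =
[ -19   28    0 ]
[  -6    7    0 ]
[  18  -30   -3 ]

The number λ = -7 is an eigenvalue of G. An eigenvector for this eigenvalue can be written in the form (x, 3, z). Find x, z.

7, -9

We need (G + 7I)v = 0.
G + 7I = [[-12, 28, 0], [-6, 14, 0], [18, -30, 4]].
Row 1: (-12)·x + (28)·3 + (0)·z = 0
Row 2: (-6)·x + (14)·3 + (0)·z = 0
Row 3: (18)·x + (-30)·3 + (4)·z = 0
Solving gives x = 7, z = -9.
Check: G·(7, 3, -9) = (-49, -21, 63) = -7·(7, 3, -9).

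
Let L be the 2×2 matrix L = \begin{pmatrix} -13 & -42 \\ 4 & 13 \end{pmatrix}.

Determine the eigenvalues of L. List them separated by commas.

det(L - μI) = (-13 - μ)(13 - μ) - (-42)·(4) = μ^2 - 1.
This factors as (μ + 1)·(μ - 1) = 0.
Eigenvalues: -1, 1.

-1, 1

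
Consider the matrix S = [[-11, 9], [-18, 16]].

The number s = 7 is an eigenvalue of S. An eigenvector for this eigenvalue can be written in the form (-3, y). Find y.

We need (S - 7I)v = 0.
S - 7I = [[-18, 9], [-18, 9]].
Row 1: (-18)·-3 + (9)·y = 0
Row 2: (-18)·-3 + (9)·y = 0
Solving gives y = -6.
Check: S·(-3, -6) = (-21, -42) = 7·(-3, -6).

-6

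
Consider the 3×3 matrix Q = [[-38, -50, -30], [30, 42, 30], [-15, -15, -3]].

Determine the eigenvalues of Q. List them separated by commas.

-8, -3, 12

Set up det(tI - Q) = 0.
Cofactor expansion gives p(t) = t^3 - t^2 - 108t - 288.
Rational-root test: t = -8 gives p(-8) = 0.
Dividing by (t + 8) leaves t^2 - 9t - 36.
The quadratic factors as (t + 3)·(t - 12).
Eigenvalues: -8, -3, 12.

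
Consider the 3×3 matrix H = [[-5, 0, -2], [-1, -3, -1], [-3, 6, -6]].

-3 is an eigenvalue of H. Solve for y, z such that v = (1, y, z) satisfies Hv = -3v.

0, -1

We need (H + 3I)v = 0.
H + 3I = [[-2, 0, -2], [-1, 0, -1], [-3, 6, -3]].
Row 1: (-2)·1 + (0)·y + (-2)·z = 0
Row 2: (-1)·1 + (0)·y + (-1)·z = 0
Row 3: (-3)·1 + (6)·y + (-3)·z = 0
Solving gives y = 0, z = -1.
Check: H·(1, 0, -1) = (-3, 0, 3) = -3·(1, 0, -1).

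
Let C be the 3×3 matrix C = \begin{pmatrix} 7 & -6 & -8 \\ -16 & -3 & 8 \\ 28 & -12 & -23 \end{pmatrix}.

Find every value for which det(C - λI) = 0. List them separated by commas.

Set up det(rI - C) = 0.
Expanding the 3×3 determinant: p(r) = r^3 + 19r^2 + 111r + 189.
Rational-root test: r = -3 gives p(-3) = 0.
Dividing by (r + 3) leaves r^2 + 16r + 63.
The quadratic factors as (r + 9)·(r + 7).
Eigenvalues: -9, -7, -3.

-9, -7, -3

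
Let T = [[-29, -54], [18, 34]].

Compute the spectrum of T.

-2, 7

det(T - lambda·I) = (-29 - lambda)(34 - lambda) - (-54)·(18) = lambda^2 - 5·lambda - 14.
This factors as (lambda + 2)·(lambda - 7) = 0.
Eigenvalues: -2, 7.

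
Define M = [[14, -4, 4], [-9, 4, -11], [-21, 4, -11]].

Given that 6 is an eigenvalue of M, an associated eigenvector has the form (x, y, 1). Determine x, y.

We need (M - 6I)v = 0.
M - 6I = [[8, -4, 4], [-9, -2, -11], [-21, 4, -17]].
Row 1: (8)·x + (-4)·y + (4)·1 = 0
Row 2: (-9)·x + (-2)·y + (-11)·1 = 0
Row 3: (-21)·x + (4)·y + (-17)·1 = 0
Solving gives x = -1, y = -1.
Check: M·(-1, -1, 1) = (-6, -6, 6) = 6·(-1, -1, 1).

-1, -1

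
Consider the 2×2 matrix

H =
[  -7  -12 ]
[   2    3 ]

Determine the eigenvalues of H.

-3, -1

det(H - λI) = (-7 - λ)(3 - λ) - (-12)·(2) = λ^2 + 4λ + 3.
This factors as (λ + 3)·(λ + 1) = 0.
Eigenvalues: -3, -1.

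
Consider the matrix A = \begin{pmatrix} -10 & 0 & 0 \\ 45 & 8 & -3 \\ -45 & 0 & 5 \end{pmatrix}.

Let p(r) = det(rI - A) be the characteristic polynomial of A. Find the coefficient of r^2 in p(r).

-3

The coefficient of r^2 of det(rI - A) is −trace(A).
trace(A) = (-10) + (8) + (5) = 3, so the coefficient is -3.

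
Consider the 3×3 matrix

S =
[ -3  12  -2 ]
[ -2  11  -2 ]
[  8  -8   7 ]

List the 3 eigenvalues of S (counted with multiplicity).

Compute the characteristic polynomial p(s) = det(sI - S).
Expanding the 3×3 determinant: p(s) = s^3 - 15s^2 + 47s + 63.
Try s = -1: p(-1) = 0, so -1 is a root.
Dividing by (s + 1) leaves s^2 - 16s + 63.
The quadratic factors as (s - 7)·(s - 9).
Eigenvalues: -1, 7, 9.

-1, 7, 9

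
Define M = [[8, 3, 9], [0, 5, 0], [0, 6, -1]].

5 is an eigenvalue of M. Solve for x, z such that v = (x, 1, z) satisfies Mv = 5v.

We need (M - 5I)v = 0.
M - 5I = [[3, 3, 9], [0, 0, 0], [0, 6, -6]].
Row 1: (3)·x + (3)·1 + (9)·z = 0
Row 2: (0)·x + (0)·1 + (0)·z = 0
Row 3: (0)·x + (6)·1 + (-6)·z = 0
Solving gives x = -4, z = 1.
Check: M·(-4, 1, 1) = (-20, 5, 5) = 5·(-4, 1, 1).

-4, 1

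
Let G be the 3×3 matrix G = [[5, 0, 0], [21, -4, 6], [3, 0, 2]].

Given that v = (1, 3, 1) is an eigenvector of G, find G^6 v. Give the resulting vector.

(15625, 46875, 15625)

First find the eigenvalue: Gv = (5, 15, 5) = 5·(1, 3, 1), so λ = 5.
Then G^6 v = λ^6·v = 5^6·(1, 3, 1) = 15625·(1, 3, 1) = (15625, 46875, 15625).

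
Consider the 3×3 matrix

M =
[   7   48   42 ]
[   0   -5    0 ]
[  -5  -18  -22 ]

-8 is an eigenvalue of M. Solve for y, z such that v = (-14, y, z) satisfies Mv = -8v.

0, 5

We need (M + 8I)v = 0.
M + 8I = [[15, 48, 42], [0, 3, 0], [-5, -18, -14]].
Row 1: (15)·-14 + (48)·y + (42)·z = 0
Row 2: (0)·-14 + (3)·y + (0)·z = 0
Row 3: (-5)·-14 + (-18)·y + (-14)·z = 0
Solving gives y = 0, z = 5.
Check: M·(-14, 0, 5) = (112, 0, -40) = -8·(-14, 0, 5).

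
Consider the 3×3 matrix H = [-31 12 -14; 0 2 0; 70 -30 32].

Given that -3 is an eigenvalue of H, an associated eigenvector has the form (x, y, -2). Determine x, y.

1, 0

We need (H + 3I)v = 0.
H + 3I = [[-28, 12, -14], [0, 5, 0], [70, -30, 35]].
Row 1: (-28)·x + (12)·y + (-14)·-2 = 0
Row 2: (0)·x + (5)·y + (0)·-2 = 0
Row 3: (70)·x + (-30)·y + (35)·-2 = 0
Solving gives x = 1, y = 0.
Check: H·(1, 0, -2) = (-3, 0, 6) = -3·(1, 0, -2).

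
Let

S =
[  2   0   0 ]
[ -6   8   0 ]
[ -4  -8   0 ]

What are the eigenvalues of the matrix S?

S is lower triangular, so its eigenvalues are the diagonal entries.
Diagonal: 2, 8, 0.

0, 2, 8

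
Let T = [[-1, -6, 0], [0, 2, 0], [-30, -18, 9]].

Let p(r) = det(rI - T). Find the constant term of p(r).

p(r) = r^3 - 10r^2 + 7r + 18.
The constant term is 18.

18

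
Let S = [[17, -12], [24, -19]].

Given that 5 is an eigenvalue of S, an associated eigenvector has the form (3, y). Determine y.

3

We need (S - 5I)v = 0.
S - 5I = [[12, -12], [24, -24]].
Row 1: (12)·3 + (-12)·y = 0
Row 2: (24)·3 + (-24)·y = 0
Solving gives y = 3.
Check: S·(3, 3) = (15, 15) = 5·(3, 3).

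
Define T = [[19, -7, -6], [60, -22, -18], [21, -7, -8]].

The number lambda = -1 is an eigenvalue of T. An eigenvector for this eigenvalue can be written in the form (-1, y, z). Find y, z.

We need (T + 1I)v = 0.
T + 1I = [[20, -7, -6], [60, -21, -18], [21, -7, -7]].
Row 1: (20)·-1 + (-7)·y + (-6)·z = 0
Row 2: (60)·-1 + (-21)·y + (-18)·z = 0
Row 3: (21)·-1 + (-7)·y + (-7)·z = 0
Solving gives y = -2, z = -1.
Check: T·(-1, -2, -1) = (1, 2, 1) = -1·(-1, -2, -1).

-2, -1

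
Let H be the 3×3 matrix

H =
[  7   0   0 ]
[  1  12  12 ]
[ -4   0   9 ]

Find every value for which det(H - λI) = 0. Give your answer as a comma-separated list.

7, 9, 12

The characteristic polynomial is p(lambda) = det(lambda·I - H).
Cofactor expansion gives p(lambda) = lambda^3 - 28·lambda^2 + 255·lambda - 756.
Since p(7) = 0, lambda = 7 is a root.
Dividing by (lambda - 7) leaves lambda^2 - 21·lambda + 108.
The quadratic factors as (lambda - 9)·(lambda - 12).
Eigenvalues: 7, 9, 12.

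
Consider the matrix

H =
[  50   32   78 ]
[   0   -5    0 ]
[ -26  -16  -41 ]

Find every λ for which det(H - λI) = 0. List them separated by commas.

-5, -2, 11

Set up det(λI - H) = 0.
Cofactor expansion gives p(λ) = λ^3 - 4λ^2 - 67λ - 110.
Since p(-5) = 0, λ = -5 is a root.
Dividing by (λ + 5) leaves λ^2 - 9λ - 22.
The quadratic factors as (λ + 2)·(λ - 11).
Eigenvalues: -5, -2, 11.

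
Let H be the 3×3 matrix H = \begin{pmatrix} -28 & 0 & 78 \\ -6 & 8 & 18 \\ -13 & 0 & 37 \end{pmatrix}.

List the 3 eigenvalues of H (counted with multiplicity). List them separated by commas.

Compute the characteristic polynomial p(lambda) = det(lambda·I - H).
Expanding the 3×3 determinant: p(lambda) = lambda^3 - 17·lambda^2 + 50·lambda + 176.
Since p(8) = 0, lambda = 8 is a root.
Dividing by (lambda - 8) leaves lambda^2 - 9·lambda - 22.
The quadratic factors as (lambda + 2)·(lambda - 11).
Eigenvalues: -2, 8, 11.

-2, 8, 11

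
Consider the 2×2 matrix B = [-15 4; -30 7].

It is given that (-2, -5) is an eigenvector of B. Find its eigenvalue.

Compute Bv: B·(-2, -5) = (10, 25).
Since Bv = λv, compare component 1: 10 = λ·-2, so λ = -5.

-5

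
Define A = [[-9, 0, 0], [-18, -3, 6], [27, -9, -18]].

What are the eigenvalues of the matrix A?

Compute the characteristic polynomial p(t) = det(tI - A).
Cofactor expansion gives p(t) = t^3 + 30t^2 + 297t + 972.
Rational-root test: t = -12 gives p(-12) = 0.
Dividing by (t + 12) leaves t^2 + 18t + 81.
The quadratic factor is (t + 9)^2.
Eigenvalues: -12, -9, -9.

-12, -9, -9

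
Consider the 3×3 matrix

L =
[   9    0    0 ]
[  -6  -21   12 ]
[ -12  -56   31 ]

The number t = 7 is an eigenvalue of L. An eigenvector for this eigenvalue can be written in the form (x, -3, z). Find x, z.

0, -7

We need (L - 7I)v = 0.
L - 7I = [[2, 0, 0], [-6, -28, 12], [-12, -56, 24]].
Row 1: (2)·x + (0)·-3 + (0)·z = 0
Row 2: (-6)·x + (-28)·-3 + (12)·z = 0
Row 3: (-12)·x + (-56)·-3 + (24)·z = 0
Solving gives x = 0, z = -7.
Check: L·(0, -3, -7) = (0, -21, -49) = 7·(0, -3, -7).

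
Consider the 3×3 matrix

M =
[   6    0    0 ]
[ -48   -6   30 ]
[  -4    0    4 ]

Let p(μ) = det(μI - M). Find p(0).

p(0) = det(0·I − M) = det(−M) = (−1)^3·det(M).
det(M) = -144, so p(0) = 144.

144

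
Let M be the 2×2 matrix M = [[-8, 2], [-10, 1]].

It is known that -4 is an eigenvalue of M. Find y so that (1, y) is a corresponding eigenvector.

2

We need (M + 4I)v = 0.
M + 4I = [[-4, 2], [-10, 5]].
Row 1: (-4)·1 + (2)·y = 0
Row 2: (-10)·1 + (5)·y = 0
Solving gives y = 2.
Check: M·(1, 2) = (-4, -8) = -4·(1, 2).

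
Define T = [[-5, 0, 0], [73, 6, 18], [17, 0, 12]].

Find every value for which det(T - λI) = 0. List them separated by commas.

-5, 6, 12

The characteristic polynomial is p(t) = det(tI - T).
Cofactor expansion gives p(t) = t^3 - 13t^2 - 18t + 360.
Since p(6) = 0, t = 6 is a root.
Dividing by (t - 6) leaves t^2 - 7t - 60.
The quadratic factors as (t + 5)·(t - 12).
Eigenvalues: -5, 6, 12.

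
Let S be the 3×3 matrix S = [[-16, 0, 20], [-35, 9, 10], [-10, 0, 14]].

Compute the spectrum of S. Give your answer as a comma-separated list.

-6, 4, 9

The characteristic polynomial is p(λ) = det(λI - S).
Cofactor expansion gives p(λ) = λ^3 - 7λ^2 - 42λ + 216.
Try λ = 4: p(4) = 0, so 4 is a root.
Factor out (λ - 4): p(λ) = (λ - 4)·(λ^2 - 3λ - 54).
The quadratic factors as (λ + 6)·(λ - 9).
Eigenvalues: -6, 4, 9.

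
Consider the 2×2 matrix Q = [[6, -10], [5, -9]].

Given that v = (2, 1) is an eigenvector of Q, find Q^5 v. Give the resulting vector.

First find the eigenvalue: Qv = (2, 1) = 1·(2, 1), so λ = 1.
Then Q^5 v = λ^5·v = 1^5·(2, 1) = 1·(2, 1) = (2, 1).

(2, 1)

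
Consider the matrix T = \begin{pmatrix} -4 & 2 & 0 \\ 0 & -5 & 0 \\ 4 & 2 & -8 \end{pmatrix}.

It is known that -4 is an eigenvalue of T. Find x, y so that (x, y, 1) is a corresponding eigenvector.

1, 0

We need (T + 4I)v = 0.
T + 4I = [[0, 2, 0], [0, -1, 0], [4, 2, -4]].
Row 1: (0)·x + (2)·y + (0)·1 = 0
Row 2: (0)·x + (-1)·y + (0)·1 = 0
Row 3: (4)·x + (2)·y + (-4)·1 = 0
Solving gives x = 1, y = 0.
Check: T·(1, 0, 1) = (-4, 0, -4) = -4·(1, 0, 1).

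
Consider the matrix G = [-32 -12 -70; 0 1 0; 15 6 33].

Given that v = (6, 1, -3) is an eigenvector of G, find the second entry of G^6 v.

First find the eigenvalue: Gv = (6, 1, -3) = 1·(6, 1, -3), so λ = 1.
Then G^6 v = λ^6·v = 1^6·(6, 1, -3) = 1·(6, 1, -3) = (6, 1, -3).

1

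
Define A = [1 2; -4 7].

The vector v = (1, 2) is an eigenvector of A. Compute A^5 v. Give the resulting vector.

(3125, 6250)

First find the eigenvalue: Av = (5, 10) = 5·(1, 2), so λ = 5.
Then A^5 v = λ^5·v = 5^5·(1, 2) = 3125·(1, 2) = (3125, 6250).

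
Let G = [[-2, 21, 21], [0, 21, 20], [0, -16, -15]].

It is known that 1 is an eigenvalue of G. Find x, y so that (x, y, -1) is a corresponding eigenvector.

0, 1

We need (G - 1I)v = 0.
G - 1I = [[-3, 21, 21], [0, 20, 20], [0, -16, -16]].
Row 1: (-3)·x + (21)·y + (21)·-1 = 0
Row 2: (0)·x + (20)·y + (20)·-1 = 0
Row 3: (0)·x + (-16)·y + (-16)·-1 = 0
Solving gives x = 0, y = 1.
Check: G·(0, 1, -1) = (0, 1, -1) = 1·(0, 1, -1).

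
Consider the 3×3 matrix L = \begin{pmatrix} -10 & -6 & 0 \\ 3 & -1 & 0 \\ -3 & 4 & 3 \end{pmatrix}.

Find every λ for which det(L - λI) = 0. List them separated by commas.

-7, -4, 3

The characteristic polynomial is p(λ) = det(λI - L).
Expanding the 3×3 determinant: p(λ) = λ^3 + 8λ^2 - 5λ - 84.
Try λ = -4: p(-4) = 0, so -4 is a root.
Factor out (λ + 4): p(λ) = (λ + 4)·(λ^2 + 4λ - 21).
The quadratic factors as (λ + 7)·(λ - 3).
Eigenvalues: -7, -4, 3.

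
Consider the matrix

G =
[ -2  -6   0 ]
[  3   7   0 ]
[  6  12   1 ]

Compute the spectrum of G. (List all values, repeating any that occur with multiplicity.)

The characteristic polynomial is p(λ) = det(λI - G).
Expanding the 3×3 determinant: p(λ) = λ^3 - 6λ^2 + 9λ - 4.
Since p(1) = 0, λ = 1 is a root.
Dividing by (λ - 1) leaves λ^2 - 5λ + 4.
The quadratic factors as (λ - 1)·(λ - 4).
Eigenvalues: 1, 1, 4.

1, 1, 4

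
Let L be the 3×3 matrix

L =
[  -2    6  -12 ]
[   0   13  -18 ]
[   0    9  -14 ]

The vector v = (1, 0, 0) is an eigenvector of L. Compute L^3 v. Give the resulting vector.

First find the eigenvalue: Lv = (-2, 0, 0) = -2·(1, 0, 0), so λ = -2.
Then L^3 v = λ^3·v = (-2)^3·(1, 0, 0) = -8·(1, 0, 0) = (-8, 0, 0).

(-8, 0, 0)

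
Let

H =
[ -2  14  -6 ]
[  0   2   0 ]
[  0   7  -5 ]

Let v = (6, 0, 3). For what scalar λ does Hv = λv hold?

-5

Compute Hv: H·(6, 0, 3) = (-30, 0, -15).
Since Hv = λv, compare component 1: -30 = λ·6, so λ = -5.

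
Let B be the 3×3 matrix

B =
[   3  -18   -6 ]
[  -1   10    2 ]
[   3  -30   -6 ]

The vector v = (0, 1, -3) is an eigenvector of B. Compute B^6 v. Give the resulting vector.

(0, 4096, -12288)

First find the eigenvalue: Bv = (0, 4, -12) = 4·(0, 1, -3), so λ = 4.
Then B^6 v = λ^6·v = 4^6·(0, 1, -3) = 4096·(0, 1, -3) = (0, 4096, -12288).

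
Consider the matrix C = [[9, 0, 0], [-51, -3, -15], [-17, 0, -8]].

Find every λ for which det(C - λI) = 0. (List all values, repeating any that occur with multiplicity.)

Set up det(tI - C) = 0.
Cofactor expansion gives p(t) = t^3 + 2t^2 - 75t - 216.
Rational-root test: t = -8 gives p(-8) = 0.
Dividing by (t + 8) leaves t^2 - 6t - 27.
The quadratic factors as (t + 3)·(t - 9).
Eigenvalues: -8, -3, 9.

-8, -3, 9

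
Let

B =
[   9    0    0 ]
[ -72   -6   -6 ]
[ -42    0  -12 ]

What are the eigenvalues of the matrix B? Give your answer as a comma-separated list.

Set up det(λI - B) = 0.
Expanding along the first row, p(λ) = λ^3 + 9λ^2 - 90λ - 648.
Try λ = -12: p(-12) = 0, so -12 is a root.
Factor out (λ + 12): p(λ) = (λ + 12)·(λ^2 - 3λ - 54).
The quadratic factors as (λ + 6)·(λ - 9).
Eigenvalues: -12, -6, 9.

-12, -6, 9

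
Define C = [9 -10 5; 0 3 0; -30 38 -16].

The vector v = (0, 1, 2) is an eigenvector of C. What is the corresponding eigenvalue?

Compute Cv: C·(0, 1, 2) = (0, 3, 6).
Since Cv = λv, compare component 2: 3 = λ·1, so λ = 3.

3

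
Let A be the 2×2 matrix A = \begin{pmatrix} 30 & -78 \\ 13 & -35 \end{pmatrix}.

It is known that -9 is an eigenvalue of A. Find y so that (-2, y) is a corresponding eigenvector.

We need (A + 9I)v = 0.
A + 9I = [[39, -78], [13, -26]].
Row 1: (39)·-2 + (-78)·y = 0
Row 2: (13)·-2 + (-26)·y = 0
Solving gives y = -1.
Check: A·(-2, -1) = (18, 9) = -9·(-2, -1).

-1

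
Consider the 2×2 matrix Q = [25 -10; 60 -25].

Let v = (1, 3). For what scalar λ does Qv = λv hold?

-5

Compute Qv: Q·(1, 3) = (-5, -15).
Since Qv = λv, compare component 1: -5 = λ·1, so λ = -5.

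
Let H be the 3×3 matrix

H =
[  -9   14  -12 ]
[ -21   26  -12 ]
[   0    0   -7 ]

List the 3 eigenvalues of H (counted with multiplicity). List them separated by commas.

-7, 5, 12

Set up det(tI - H) = 0.
Cofactor expansion gives p(t) = t^3 - 10t^2 - 59t + 420.
Since p(5) = 0, t = 5 is a root.
Factor out (t - 5): p(t) = (t - 5)·(t^2 - 5t - 84).
The quadratic factors as (t + 7)·(t - 12).
Eigenvalues: -7, 5, 12.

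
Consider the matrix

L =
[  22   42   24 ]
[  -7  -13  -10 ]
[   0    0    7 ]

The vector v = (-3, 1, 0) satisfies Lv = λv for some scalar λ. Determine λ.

8

Compute Lv: L·(-3, 1, 0) = (-24, 8, 0).
Since Lv = λv, compare component 1: -24 = λ·-3, so λ = 8.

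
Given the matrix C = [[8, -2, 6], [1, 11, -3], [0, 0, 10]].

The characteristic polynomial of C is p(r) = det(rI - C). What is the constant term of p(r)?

-900

p(r) = r^3 - 29r^2 + 280r - 900.
The constant term is -900.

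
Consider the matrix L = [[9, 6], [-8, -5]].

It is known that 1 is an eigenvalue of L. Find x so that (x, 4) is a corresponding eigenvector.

We need (L - 1I)v = 0.
L - 1I = [[8, 6], [-8, -6]].
Row 1: (8)·x + (6)·4 = 0
Row 2: (-8)·x + (-6)·4 = 0
Solving gives x = -3.
Check: L·(-3, 4) = (-3, 4) = 1·(-3, 4).

-3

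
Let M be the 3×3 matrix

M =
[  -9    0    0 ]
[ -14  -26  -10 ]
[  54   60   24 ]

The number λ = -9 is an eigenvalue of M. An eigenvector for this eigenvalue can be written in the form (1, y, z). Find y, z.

We need (M + 9I)v = 0.
M + 9I = [[0, 0, 0], [-14, -17, -10], [54, 60, 33]].
Row 1: (0)·1 + (0)·y + (0)·z = 0
Row 2: (-14)·1 + (-17)·y + (-10)·z = 0
Row 3: (54)·1 + (60)·y + (33)·z = 0
Solving gives y = -2, z = 2.
Check: M·(1, -2, 2) = (-9, 18, -18) = -9·(1, -2, 2).

-2, 2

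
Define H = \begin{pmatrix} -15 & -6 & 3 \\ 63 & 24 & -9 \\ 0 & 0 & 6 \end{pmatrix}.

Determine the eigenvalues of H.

3, 6, 6

Compute the characteristic polynomial p(r) = det(rI - H).
Expanding the 3×3 determinant: p(r) = r^3 - 15r^2 + 72r - 108.
Try r = 3: p(3) = 0, so 3 is a root.
Dividing by (r - 3) leaves r^2 - 12r + 36.
The quadratic factor is (r - 6)^2.
Eigenvalues: 3, 6, 6.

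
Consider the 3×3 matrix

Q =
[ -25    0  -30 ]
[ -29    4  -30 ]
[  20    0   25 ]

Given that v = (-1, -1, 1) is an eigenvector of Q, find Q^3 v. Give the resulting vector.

(-125, -125, 125)

First find the eigenvalue: Qv = (-5, -5, 5) = 5·(-1, -1, 1), so λ = 5.
Then Q^3 v = λ^3·v = 5^3·(-1, -1, 1) = 125·(-1, -1, 1) = (-125, -125, 125).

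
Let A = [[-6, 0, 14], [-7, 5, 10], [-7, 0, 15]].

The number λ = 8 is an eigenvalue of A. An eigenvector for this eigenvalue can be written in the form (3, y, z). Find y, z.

We need (A - 8I)v = 0.
A - 8I = [[-14, 0, 14], [-7, -3, 10], [-7, 0, 7]].
Row 1: (-14)·3 + (0)·y + (14)·z = 0
Row 2: (-7)·3 + (-3)·y + (10)·z = 0
Row 3: (-7)·3 + (0)·y + (7)·z = 0
Solving gives y = 3, z = 3.
Check: A·(3, 3, 3) = (24, 24, 24) = 8·(3, 3, 3).

3, 3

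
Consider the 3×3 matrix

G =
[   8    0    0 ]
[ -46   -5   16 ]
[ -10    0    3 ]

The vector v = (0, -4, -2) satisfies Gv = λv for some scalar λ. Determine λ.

3

Compute Gv: G·(0, -4, -2) = (0, -12, -6).
Since Gv = λv, compare component 2: -12 = λ·-4, so λ = 3.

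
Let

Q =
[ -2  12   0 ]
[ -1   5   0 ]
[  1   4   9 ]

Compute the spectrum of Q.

1, 2, 9

Compute the characteristic polynomial p(μ) = det(μI - Q).
Cofactor expansion gives p(μ) = μ^3 - 12μ^2 + 29μ - 18.
Since p(1) = 0, μ = 1 is a root.
Factor out (μ - 1): p(μ) = (μ - 1)·(μ^2 - 11μ + 18).
The quadratic factors as (μ - 2)·(μ - 9).
Eigenvalues: 1, 2, 9.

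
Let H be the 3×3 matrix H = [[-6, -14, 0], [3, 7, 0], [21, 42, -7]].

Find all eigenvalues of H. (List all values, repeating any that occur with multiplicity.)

The characteristic polynomial is p(λ) = det(λI - H).
Cofactor expansion gives p(λ) = λ^3 + 6λ^2 - 7λ.
Since p(0) = 0, λ = 0 is a root.
Factor out λ: p(λ) = λ·(λ^2 + 6λ - 7).
The quadratic factors as (λ + 7)·(λ - 1).
Eigenvalues: -7, 0, 1.

-7, 0, 1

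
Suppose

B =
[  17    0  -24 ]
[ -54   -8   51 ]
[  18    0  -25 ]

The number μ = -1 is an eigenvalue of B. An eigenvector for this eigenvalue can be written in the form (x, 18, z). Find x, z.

-8, -6

We need (B + 1I)v = 0.
B + 1I = [[18, 0, -24], [-54, -7, 51], [18, 0, -24]].
Row 1: (18)·x + (0)·18 + (-24)·z = 0
Row 2: (-54)·x + (-7)·18 + (51)·z = 0
Row 3: (18)·x + (0)·18 + (-24)·z = 0
Solving gives x = -8, z = -6.
Check: B·(-8, 18, -6) = (8, -18, 6) = -1·(-8, 18, -6).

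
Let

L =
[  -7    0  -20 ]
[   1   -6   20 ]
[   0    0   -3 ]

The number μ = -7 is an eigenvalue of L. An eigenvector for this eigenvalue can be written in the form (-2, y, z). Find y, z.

We need (L + 7I)v = 0.
L + 7I = [[0, 0, -20], [1, 1, 20], [0, 0, 4]].
Row 1: (0)·-2 + (0)·y + (-20)·z = 0
Row 2: (1)·-2 + (1)·y + (20)·z = 0
Row 3: (0)·-2 + (0)·y + (4)·z = 0
Solving gives y = 2, z = 0.
Check: L·(-2, 2, 0) = (14, -14, 0) = -7·(-2, 2, 0).

2, 0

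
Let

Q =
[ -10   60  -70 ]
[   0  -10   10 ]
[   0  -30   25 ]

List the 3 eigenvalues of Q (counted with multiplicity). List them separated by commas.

-10, 5, 10

Compute the characteristic polynomial p(μ) = det(μI - Q).
Expanding the 3×3 determinant: p(μ) = μ^3 - 5μ^2 - 100μ + 500.
Rational-root test: μ = -10 gives p(-10) = 0.
Dividing by (μ + 10) leaves μ^2 - 15μ + 50.
The quadratic factors as (μ - 5)·(μ - 10).
Eigenvalues: -10, 5, 10.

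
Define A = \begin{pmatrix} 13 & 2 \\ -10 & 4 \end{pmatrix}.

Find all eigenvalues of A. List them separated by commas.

det(A - tI) = (13 - t)(4 - t) - (2)·(-10) = t^2 - 17t + 72.
This factors as (t - 8)·(t - 9) = 0.
Eigenvalues: 8, 9.

8, 9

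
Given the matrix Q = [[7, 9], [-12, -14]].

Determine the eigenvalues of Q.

det(Q - λI) = (7 - λ)(-14 - λ) - (9)·(-12) = λ^2 + 7λ + 10.
This factors as (λ + 5)·(λ + 2) = 0.
Eigenvalues: -5, -2.

-5, -2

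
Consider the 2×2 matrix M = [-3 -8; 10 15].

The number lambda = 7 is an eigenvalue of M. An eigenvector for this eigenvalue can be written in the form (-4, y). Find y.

5

We need (M - 7I)v = 0.
M - 7I = [[-10, -8], [10, 8]].
Row 1: (-10)·-4 + (-8)·y = 0
Row 2: (10)·-4 + (8)·y = 0
Solving gives y = 5.
Check: M·(-4, 5) = (-28, 35) = 7·(-4, 5).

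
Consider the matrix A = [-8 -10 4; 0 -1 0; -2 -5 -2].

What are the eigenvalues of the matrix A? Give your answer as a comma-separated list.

Compute the characteristic polynomial p(t) = det(tI - A).
Cofactor expansion gives p(t) = t^3 + 11t^2 + 34t + 24.
Rational-root test: t = -1 gives p(-1) = 0.
Dividing by (t + 1) leaves t^2 + 10t + 24.
The quadratic factors as (t + 6)·(t + 4).
Eigenvalues: -6, -4, -1.

-6, -4, -1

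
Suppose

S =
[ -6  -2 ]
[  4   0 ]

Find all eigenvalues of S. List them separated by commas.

det(S - rI) = (-6 - r)(0 - r) - (-2)·(4) = r^2 + 6r + 8.
This factors as (r + 4)·(r + 2) = 0.
Eigenvalues: -4, -2.

-4, -2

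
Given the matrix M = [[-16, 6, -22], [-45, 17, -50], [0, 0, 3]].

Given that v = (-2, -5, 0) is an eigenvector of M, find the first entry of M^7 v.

2

First find the eigenvalue: Mv = (2, 5, 0) = -1·(-2, -5, 0), so λ = -1.
Then M^7 v = λ^7·v = (-1)^7·(-2, -5, 0) = -1·(-2, -5, 0) = (2, 5, 0).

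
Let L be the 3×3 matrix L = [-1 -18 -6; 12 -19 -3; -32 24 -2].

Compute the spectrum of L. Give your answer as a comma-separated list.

-10, -7, -5

Compute the characteristic polynomial p(λ) = det(λI - L).
Cofactor expansion gives p(λ) = λ^3 + 22λ^2 + 155λ + 350.
Since p(-7) = 0, λ = -7 is a root.
Dividing by (λ + 7) leaves λ^2 + 15λ + 50.
The quadratic factors as (λ + 10)·(λ + 5).
Eigenvalues: -10, -7, -5.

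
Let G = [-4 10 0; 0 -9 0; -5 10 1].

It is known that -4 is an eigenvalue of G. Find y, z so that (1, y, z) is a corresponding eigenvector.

We need (G + 4I)v = 0.
G + 4I = [[0, 10, 0], [0, -5, 0], [-5, 10, 5]].
Row 1: (0)·1 + (10)·y + (0)·z = 0
Row 2: (0)·1 + (-5)·y + (0)·z = 0
Row 3: (-5)·1 + (10)·y + (5)·z = 0
Solving gives y = 0, z = 1.
Check: G·(1, 0, 1) = (-4, 0, -4) = -4·(1, 0, 1).

0, 1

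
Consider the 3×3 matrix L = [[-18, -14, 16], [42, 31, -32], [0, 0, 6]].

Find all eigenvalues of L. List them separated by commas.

Set up det(μI - L) = 0.
Expanding the 3×3 determinant: p(μ) = μ^3 - 19μ^2 + 108μ - 180.
Since p(3) = 0, μ = 3 is a root.
Factor out (μ - 3): p(μ) = (μ - 3)·(μ^2 - 16μ + 60).
The quadratic factors as (μ - 6)·(μ - 10).
Eigenvalues: 3, 6, 10.

3, 6, 10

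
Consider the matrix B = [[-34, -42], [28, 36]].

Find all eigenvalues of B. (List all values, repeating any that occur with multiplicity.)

-6, 8

det(B - rI) = (-34 - r)(36 - r) - (-42)·(28) = r^2 - 2r - 48.
This factors as (r + 6)·(r - 8) = 0.
Eigenvalues: -6, 8.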